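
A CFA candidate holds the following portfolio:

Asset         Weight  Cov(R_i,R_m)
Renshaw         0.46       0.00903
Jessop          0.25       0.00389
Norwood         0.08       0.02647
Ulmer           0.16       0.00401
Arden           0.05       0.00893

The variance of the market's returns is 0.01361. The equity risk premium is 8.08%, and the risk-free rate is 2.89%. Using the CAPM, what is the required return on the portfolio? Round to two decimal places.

β_Renshaw = 0.00903 / 0.01361 = 0.6635
β_Jessop = 0.00389 / 0.01361 = 0.2858
β_Norwood = 0.02647 / 0.01361 = 1.9449
β_Ulmer = 0.00401 / 0.01361 = 0.2946
β_Arden = 0.00893 / 0.01361 = 0.6561
β_P = Σ w_i β_i = 0.46×0.6635 + 0.25×0.2858 + 0.08×1.9449 + 0.16×0.2946 + 0.05×0.6561 = 0.6122
E(R_P) = R_f + β_P × MRP = 2.89% + 0.6122 × 8.08% = 7.84%

7.84%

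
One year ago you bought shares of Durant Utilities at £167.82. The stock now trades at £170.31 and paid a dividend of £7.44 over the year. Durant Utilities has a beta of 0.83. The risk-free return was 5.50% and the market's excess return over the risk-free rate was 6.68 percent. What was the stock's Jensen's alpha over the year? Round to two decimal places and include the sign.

Realised HPR = (P1 + D1 − P0) / P0 = (170.31 + 7.44 − 167.82) / 167.82 = 9.93 / 167.82 = 5.9171%
CAPM required = R_f + β·MRP = 5.50% + 0.83 × 6.68% = 11.0444%
α = realised − required = 5.9171% − 11.0444% = -5.13%

-5.13%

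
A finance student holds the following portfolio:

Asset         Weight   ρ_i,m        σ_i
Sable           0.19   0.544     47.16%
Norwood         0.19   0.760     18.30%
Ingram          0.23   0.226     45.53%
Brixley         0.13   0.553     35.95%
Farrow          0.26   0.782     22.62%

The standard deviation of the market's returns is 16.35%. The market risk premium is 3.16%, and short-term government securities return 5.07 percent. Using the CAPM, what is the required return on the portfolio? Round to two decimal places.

β_Sable = 0.544 × 47.16% / 16.35% = 1.5691
β_Norwood = 0.760 × 18.30% / 16.35% = 0.8506
β_Ingram = 0.226 × 45.53% / 16.35% = 0.6293
β_Brixley = 0.553 × 35.95% / 16.35% = 1.2159
β_Farrow = 0.782 × 22.62% / 16.35% = 1.0819
β_P = Σ w_i β_i = 0.19×1.5691 + 0.19×0.8506 + 0.23×0.6293 + 0.13×1.2159 + 0.26×1.0819 = 1.0438
E(R_P) = R_f + β_P × MRP = 5.07% + 1.0438 × 3.16% = 8.37%

8.37%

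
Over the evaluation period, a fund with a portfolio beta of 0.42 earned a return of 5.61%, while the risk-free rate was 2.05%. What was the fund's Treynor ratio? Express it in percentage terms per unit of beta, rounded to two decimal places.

8.48%

Treynor = (R_P − R_f) / β_P = (5.61% − 2.05%) / 0.4200 = 3.56% / 0.4200 = 8.48%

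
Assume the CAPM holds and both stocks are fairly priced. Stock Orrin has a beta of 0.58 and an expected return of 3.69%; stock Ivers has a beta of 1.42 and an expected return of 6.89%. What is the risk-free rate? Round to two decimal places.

Both satisfy E(R) = R_f + β·MRP, so the slope of the SML is
MRP = (6.89% − 3.69%) / (1.42 − 0.58) = 3.20% / 0.84 = 3.8095%
R_f = E(R_Orrin) − β_Orrin·MRP = 3.69% − 0.58 × 3.8095% = 1.4805%

1.48%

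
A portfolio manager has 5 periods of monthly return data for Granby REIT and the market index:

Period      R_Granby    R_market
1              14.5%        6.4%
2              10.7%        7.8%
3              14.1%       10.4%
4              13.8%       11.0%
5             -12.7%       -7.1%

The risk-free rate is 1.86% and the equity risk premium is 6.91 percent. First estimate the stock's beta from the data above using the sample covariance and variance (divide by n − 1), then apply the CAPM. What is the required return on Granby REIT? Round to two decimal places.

12.42%

Mean R_i = (14.5 + 10.7 + 14.1 + 13.8 − 12.7) / 5 = 8.0800%
Mean R_m = (6.4 + 7.8 + 10.4 + 11.0 − 7.1) / 5 = 5.7000%
Σ(R_i − R̄_i)(R_m − R̄_m) = 334.5900  ⇒  Cov = 334.5900 / 4 = 83.6475
Σ(R_m − R̄_m)² = 218.9200  ⇒  Var(R_m) = 218.9200 / 4 = 54.7300
β = Cov / Var(R_m) = 83.6475 / 54.7300 = 1.5284
E(R) = R_f + β × MRP = 1.86% + 1.5284 × 6.91% = 12.42%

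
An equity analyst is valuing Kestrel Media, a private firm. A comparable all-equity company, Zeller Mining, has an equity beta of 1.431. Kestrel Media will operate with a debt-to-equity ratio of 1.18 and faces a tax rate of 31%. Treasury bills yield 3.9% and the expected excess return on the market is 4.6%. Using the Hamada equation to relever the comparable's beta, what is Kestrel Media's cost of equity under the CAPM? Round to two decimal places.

β_L = β_U × [1 + (1 − t)(D/E)] = 1.431 × [1 + (1 − 0.31) × 1.18]
    = 1.431 × [1 + 0.69 × 1.18] = 1.431 × 1.8142 = 2.5961
E(R) = R_f + β_L × MRP = 3.9% + 2.5961 × 4.6% = 15.84%

15.84%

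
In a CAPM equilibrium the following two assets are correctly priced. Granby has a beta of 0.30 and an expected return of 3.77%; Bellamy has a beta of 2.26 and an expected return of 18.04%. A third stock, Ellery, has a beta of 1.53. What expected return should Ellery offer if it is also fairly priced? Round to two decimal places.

12.73%

MRP (SML slope) = (18.04% − 3.77%) / (2.26 − 0.30) = 14.27% / 1.96 = 7.2806%
R_f (intercept) = 3.77% − 0.30 × 7.2806% = 1.5858%
E(R_Ellery) = R_f + β × MRP = 1.5858% + 1.53 × 7.2806% = 12.73%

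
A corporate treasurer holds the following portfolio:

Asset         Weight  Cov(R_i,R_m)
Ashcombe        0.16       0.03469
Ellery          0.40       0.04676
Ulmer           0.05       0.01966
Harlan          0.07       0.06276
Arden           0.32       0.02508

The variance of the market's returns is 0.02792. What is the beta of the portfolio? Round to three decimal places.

β_Ashcombe = 0.03469 / 0.02792 = 1.2425
β_Ellery = 0.04676 / 0.02792 = 1.6748
β_Ulmer = 0.01966 / 0.02792 = 0.7042
β_Harlan = 0.06276 / 0.02792 = 2.2479
β_Arden = 0.02508 / 0.02792 = 0.8983
β_P = Σ w_i β_i = 0.16×1.2425 + 0.40×1.6748 + 0.05×0.7042 + 0.07×2.2479 + 0.32×0.8983 = 1.3487

1.349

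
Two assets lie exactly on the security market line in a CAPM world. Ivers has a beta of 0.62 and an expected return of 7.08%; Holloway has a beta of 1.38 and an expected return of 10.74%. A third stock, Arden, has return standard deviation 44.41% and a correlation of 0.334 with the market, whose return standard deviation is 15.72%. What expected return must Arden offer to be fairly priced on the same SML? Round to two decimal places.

MRP = (10.74% − 7.08%) / (1.38 − 0.62) = 4.8158%
R_f = 7.08% − 0.62 × 4.8158% = 4.0942%
β_Arden = ρ·σ_i/σ_m = 0.334 × 44.41 / 15.72 = 0.9436
E(R_Arden) = R_f + β × MRP = 4.0942% + 0.9436 × 4.8158% = 8.64%

8.64%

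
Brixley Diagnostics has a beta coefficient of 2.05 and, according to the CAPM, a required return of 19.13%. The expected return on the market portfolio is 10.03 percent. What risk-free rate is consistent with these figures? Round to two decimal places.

1.36%

E(R) = R_f + β(E(R_m) − R_f) = R_f(1 − β) + β·E(R_m)
19.13% = R_f × (1 − 2.05) + 2.05 × 10.03%
19.13% = R_f × -1.05 + 20.5615%
R_f = (19.13% − 20.5615%) / -1.05 = 1.36%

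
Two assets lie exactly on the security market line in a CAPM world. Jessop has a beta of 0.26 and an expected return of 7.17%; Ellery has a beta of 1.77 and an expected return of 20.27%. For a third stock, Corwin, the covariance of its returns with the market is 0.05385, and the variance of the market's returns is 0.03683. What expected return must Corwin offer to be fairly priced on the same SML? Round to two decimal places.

17.60%

MRP = (20.27% − 7.17%) / (1.77 − 0.26) = 8.6755%
R_f = 7.17% − 0.26 × 8.6755% = 4.9144%
β_Corwin = Cov / Var(R_m) = 0.05385 / 0.03683 = 1.4621
E(R_Corwin) = R_f + β × MRP = 4.9144% + 1.4621 × 8.6755% = 17.60%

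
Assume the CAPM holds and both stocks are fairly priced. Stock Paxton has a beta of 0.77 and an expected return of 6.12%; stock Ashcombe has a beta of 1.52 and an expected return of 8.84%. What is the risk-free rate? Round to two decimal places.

Both satisfy E(R) = R_f + β·MRP, so the slope of the SML is
MRP = (8.84% − 6.12%) / (1.52 − 0.77) = 2.72% / 0.75 = 3.6267%
R_f = E(R_Paxton) − β_Paxton·MRP = 6.12% − 0.77 × 3.6267% = 3.3274%

3.33%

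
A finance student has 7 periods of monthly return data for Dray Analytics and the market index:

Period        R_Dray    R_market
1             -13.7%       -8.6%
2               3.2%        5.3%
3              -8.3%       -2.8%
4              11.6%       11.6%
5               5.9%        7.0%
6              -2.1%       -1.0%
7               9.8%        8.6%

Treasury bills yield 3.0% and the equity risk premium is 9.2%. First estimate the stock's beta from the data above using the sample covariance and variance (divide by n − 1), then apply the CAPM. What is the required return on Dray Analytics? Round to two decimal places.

Mean R_i = (-13.7 + 3.2 − 8.3 + 11.6 + 5.9 − 2.1 + 9.8) / 7 = 0.9143%
Mean R_m = (-8.6 + 5.3 − 2.8 + 11.6 + 7.0 − 1.0 + 8.6) / 7 = 2.8714%
Σ(R_i − R̄_i)(R_m − R̄_m) = 401.8829  ⇒  Cov = 401.8829 / 6 = 66.9805
Σ(R_m − R̄_m)² = 310.6943  ⇒  Var(R_m) = 310.6943 / 6 = 51.7824
β = Cov / Var(R_m) = 66.9805 / 51.7824 = 1.2935
E(R) = R_f + β × MRP = 3.0% + 1.2935 × 9.2% = 14.90%

14.90%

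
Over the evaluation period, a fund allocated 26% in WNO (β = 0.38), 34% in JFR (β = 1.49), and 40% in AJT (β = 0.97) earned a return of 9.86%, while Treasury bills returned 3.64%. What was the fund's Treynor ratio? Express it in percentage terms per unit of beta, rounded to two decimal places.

β_P = 0.26×0.38 + 0.34×1.49 + 0.40×0.97 = 0.9934
Treynor = (R_P − R_f) / β_P = (9.86% − 3.64%) / 0.9934 = 6.22% / 0.9934 = 6.26%

6.26%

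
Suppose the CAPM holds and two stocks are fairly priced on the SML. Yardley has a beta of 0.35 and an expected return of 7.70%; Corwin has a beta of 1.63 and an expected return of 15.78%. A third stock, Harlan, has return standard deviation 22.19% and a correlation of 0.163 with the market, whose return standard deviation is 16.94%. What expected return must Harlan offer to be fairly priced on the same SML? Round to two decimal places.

6.84%

MRP = (15.78% − 7.70%) / (1.63 − 0.35) = 6.3125%
R_f = 7.70% − 0.35 × 6.3125% = 5.4906%
β_Harlan = ρ·σ_i/σ_m = 0.163 × 22.19 / 16.94 = 0.2135
E(R_Harlan) = R_f + β × MRP = 5.4906% + 0.2135 × 6.3125% = 6.84%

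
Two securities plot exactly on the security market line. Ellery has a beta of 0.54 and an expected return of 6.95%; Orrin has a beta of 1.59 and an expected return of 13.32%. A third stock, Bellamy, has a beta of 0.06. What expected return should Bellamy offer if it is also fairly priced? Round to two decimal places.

MRP (SML slope) = (13.32% − 6.95%) / (1.59 − 0.54) = 6.37% / 1.05 = 6.0667%
R_f (intercept) = 6.95% − 0.54 × 6.0667% = 3.6740%
E(R_Bellamy) = R_f + β × MRP = 3.6740% + 0.06 × 6.0667% = 4.04%

4.04%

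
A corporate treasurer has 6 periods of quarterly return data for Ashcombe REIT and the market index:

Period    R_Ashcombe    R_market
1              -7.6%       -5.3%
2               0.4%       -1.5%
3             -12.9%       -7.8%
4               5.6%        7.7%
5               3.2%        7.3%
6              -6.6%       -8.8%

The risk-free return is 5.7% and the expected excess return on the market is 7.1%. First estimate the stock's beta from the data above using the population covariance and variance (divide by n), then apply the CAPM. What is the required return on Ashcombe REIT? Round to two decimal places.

Mean R_i = (-7.6 + 0.4 − 12.9 + 5.6 + 3.2 − 6.6) / 6 = -2.9833%
Mean R_m = (-5.3 − 1.5 − 7.8 + 7.7 + 7.3 − 8.8) / 6 = -1.4000%
Σ(R_i − R̄_i)(R_m − R̄_m) = 239.8000  ⇒  Cov = 239.8000 / 6 = 39.9667
Σ(R_m − R̄_m)² = 269.4400  ⇒  Var(R_m) = 269.4400 / 6 = 44.9067
β = Cov / Var(R_m) = 39.9667 / 44.9067 = 0.8900
E(R) = R_f + β × MRP = 5.7% + 0.8900 × 7.1% = 12.02%

12.02%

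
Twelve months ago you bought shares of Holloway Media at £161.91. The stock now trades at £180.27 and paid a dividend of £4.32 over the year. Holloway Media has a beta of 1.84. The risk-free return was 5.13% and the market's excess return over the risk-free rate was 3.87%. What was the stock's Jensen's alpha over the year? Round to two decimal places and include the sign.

Realised HPR = (P1 + D1 − P0) / P0 = (180.27 + 4.32 − 161.91) / 161.91 = 22.68 / 161.91 = 14.0078%
CAPM required = R_f + β·MRP = 5.13% + 1.84 × 3.87% = 12.2508%
α = realised − required = 14.0078% − 12.2508% = +1.76%

+1.76%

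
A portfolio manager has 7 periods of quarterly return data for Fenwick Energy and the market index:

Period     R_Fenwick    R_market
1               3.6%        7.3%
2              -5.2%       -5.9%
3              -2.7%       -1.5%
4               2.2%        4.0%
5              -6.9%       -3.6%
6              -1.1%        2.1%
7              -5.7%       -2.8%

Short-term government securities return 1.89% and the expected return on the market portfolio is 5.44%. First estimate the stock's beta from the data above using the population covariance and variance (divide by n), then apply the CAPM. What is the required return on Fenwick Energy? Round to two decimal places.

Mean R_i = (3.6 − 5.2 − 2.7 + 2.2 − 6.9 − 1.1 − 5.7) / 7 = -2.2571%
Mean R_m = (7.3 − 5.9 − 1.5 + 4.0 − 3.6 + 2.1 − 2.8) / 7 = -0.0571%
Σ(R_i − R̄_i)(R_m − R̄_m) = 107.3971  ⇒  Cov = 107.3971 / 7 = 15.3424
Σ(R_m − R̄_m)² = 131.5371  ⇒  Var(R_m) = 131.5371 / 7 = 18.7910
β = Cov / Var(R_m) = 15.3424 / 18.7910 = 0.8165
MRP = 5.44% − 1.89% = 3.55%
E(R) = R_f + β × MRP = 1.89% + 0.8165 × 3.55% = 4.79%

4.79%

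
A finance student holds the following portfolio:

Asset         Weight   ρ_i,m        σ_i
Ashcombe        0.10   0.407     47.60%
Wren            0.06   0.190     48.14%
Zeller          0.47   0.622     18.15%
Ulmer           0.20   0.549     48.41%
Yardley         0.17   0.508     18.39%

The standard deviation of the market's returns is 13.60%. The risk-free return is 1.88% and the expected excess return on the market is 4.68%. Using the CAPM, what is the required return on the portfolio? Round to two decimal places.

6.94%

β_Ashcombe = 0.407 × 47.60% / 13.60% = 1.4245
β_Wren = 0.190 × 48.14% / 13.60% = 0.6725
β_Zeller = 0.622 × 18.15% / 13.60% = 0.8301
β_Ulmer = 0.549 × 48.41% / 13.60% = 1.9542
β_Yardley = 0.508 × 18.39% / 13.60% = 0.6869
β_P = Σ w_i β_i = 0.10×1.4245 + 0.06×0.6725 + 0.47×0.8301 + 0.20×1.9542 + 0.17×0.6869 = 1.0806
E(R_P) = R_f + β_P × MRP = 1.88% + 1.0806 × 4.68% = 6.94%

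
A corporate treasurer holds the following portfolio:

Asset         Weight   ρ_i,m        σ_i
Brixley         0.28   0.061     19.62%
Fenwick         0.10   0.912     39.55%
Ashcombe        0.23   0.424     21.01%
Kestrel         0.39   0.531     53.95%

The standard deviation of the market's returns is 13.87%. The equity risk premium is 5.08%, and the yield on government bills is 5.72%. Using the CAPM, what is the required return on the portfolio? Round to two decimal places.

β_Brixley = 0.061 × 19.62% / 13.87% = 0.0863
β_Fenwick = 0.912 × 39.55% / 13.87% = 2.6005
β_Ashcombe = 0.424 × 21.01% / 13.87% = 0.6423
β_Kestrel = 0.531 × 53.95% / 13.87% = 2.0654
β_P = Σ w_i β_i = 0.28×0.0863 + 0.10×2.6005 + 0.23×0.6423 + 0.39×2.0654 = 1.2374
E(R_P) = R_f + β_P × MRP = 5.72% + 1.2374 × 5.08% = 12.01%

12.01%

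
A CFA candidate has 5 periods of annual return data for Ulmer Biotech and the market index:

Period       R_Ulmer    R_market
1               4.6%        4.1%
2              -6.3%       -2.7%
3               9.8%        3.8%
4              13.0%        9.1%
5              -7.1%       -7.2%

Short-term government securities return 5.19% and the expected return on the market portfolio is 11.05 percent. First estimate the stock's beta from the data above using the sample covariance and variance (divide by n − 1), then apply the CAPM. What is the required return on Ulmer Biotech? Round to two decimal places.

13.19%

Mean R_i = (4.6 − 6.3 + 9.8 + 13.0 − 7.1) / 5 = 2.8000%
Mean R_m = (4.1 − 2.7 + 3.8 + 9.1 − 7.2) / 5 = 1.4200%
Σ(R_i − R̄_i)(R_m − R̄_m) = 222.6500  ⇒  Cov = 222.6500 / 4 = 55.6625
Σ(R_m − R̄_m)² = 163.1080  ⇒  Var(R_m) = 163.1080 / 4 = 40.7770
β = Cov / Var(R_m) = 55.6625 / 40.7770 = 1.3650
MRP = 11.05% − 5.19% = 5.86%
E(R) = R_f + β × MRP = 5.19% + 1.3650 × 5.86% = 13.19%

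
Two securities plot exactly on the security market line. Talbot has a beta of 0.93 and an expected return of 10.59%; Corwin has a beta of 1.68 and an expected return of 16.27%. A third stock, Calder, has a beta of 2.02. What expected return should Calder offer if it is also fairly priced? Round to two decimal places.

18.84%

MRP (SML slope) = (16.27% − 10.59%) / (1.68 − 0.93) = 5.68% / 0.75 = 7.5733%
R_f (intercept) = 10.59% − 0.93 × 7.5733% = 3.5468%
E(R_Calder) = R_f + β × MRP = 3.5468% + 2.02 × 7.5733% = 18.84%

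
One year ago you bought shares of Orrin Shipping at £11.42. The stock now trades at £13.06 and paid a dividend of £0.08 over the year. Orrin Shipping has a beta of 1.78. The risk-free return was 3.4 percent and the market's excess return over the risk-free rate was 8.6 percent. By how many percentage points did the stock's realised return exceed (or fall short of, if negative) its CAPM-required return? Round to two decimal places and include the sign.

Realised HPR = (P1 + D1 − P0) / P0 = (13.06 + 0.08 − 11.42) / 11.42 = 1.72 / 11.42 = 15.0613%
CAPM required = R_f + β·MRP = 3.4% + 1.78 × 8.6% = 18.7080%
α = realised − required = 15.0613% − 18.7080% = -3.65%

-3.65%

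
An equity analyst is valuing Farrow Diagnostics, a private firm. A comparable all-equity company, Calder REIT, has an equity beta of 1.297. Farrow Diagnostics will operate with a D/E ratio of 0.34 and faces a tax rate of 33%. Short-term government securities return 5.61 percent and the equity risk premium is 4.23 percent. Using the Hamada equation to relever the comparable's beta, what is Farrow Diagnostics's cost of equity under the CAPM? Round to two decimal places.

12.35%

β_L = β_U × [1 + (1 − t)(D/E)] = 1.297 × [1 + (1 − 0.33) × 0.34]
    = 1.297 × [1 + 0.67 × 0.34] = 1.297 × 1.2278 = 1.5925
E(R) = R_f + β_L × MRP = 5.61% + 1.5925 × 4.23% = 12.35%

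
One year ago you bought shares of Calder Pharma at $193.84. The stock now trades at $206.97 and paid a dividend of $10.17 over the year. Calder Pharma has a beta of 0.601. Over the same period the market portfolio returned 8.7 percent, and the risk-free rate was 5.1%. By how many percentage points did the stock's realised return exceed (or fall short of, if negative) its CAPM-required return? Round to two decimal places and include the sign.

+4.76%

Realised HPR = (P1 + D1 − P0) / P0 = (206.97 + 10.17 − 193.84) / 193.84 = 23.30 / 193.84 = 12.0202%
MRP = 8.7% − 5.1% = 3.60%
CAPM required = R_f + β·MRP = 5.1% + 0.601 × 3.6% = 7.2636%
α = realised − required = 12.0202% − 7.2636% = +4.76%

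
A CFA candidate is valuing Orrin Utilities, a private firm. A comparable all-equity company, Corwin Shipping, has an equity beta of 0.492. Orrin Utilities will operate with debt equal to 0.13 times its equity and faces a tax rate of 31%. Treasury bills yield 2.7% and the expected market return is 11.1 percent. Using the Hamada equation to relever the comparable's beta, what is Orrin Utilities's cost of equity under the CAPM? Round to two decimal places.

7.20%

β_L = β_U × [1 + (1 − t)(D/E)] = 0.492 × [1 + (1 − 0.31) × 0.13]
    = 0.492 × [1 + 0.69 × 0.13] = 0.492 × 1.0897 = 0.5361
MRP = 11.1% − 2.7% = 8.40%
E(R) = R_f + β_L × MRP = 2.7% + 0.5361 × 8.4% = 7.20%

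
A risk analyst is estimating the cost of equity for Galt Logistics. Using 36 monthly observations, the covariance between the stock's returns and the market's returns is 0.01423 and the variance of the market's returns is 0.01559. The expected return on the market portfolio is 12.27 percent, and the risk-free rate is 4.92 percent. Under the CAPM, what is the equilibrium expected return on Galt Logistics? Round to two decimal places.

β = Cov(R_i, R_m) / Var(R_m) = 0.01423 / 0.01559 = 0.9128
MRP = 12.27% − 4.92% = 7.35%
E(R) = R_f + β × MRP = 4.92% + 0.9128 × 7.35% = 11.63%

11.63%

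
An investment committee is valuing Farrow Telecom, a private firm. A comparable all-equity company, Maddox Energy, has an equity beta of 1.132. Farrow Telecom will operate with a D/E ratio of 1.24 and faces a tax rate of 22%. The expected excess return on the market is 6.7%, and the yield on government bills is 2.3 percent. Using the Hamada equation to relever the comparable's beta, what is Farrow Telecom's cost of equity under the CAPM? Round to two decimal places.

17.22%

β_L = β_U × [1 + (1 − t)(D/E)] = 1.132 × [1 + (1 − 0.22) × 1.24]
    = 1.132 × [1 + 0.78 × 1.24] = 1.132 × 1.9672 = 2.2269
E(R) = R_f + β_L × MRP = 2.3% + 2.2269 × 6.7% = 17.22%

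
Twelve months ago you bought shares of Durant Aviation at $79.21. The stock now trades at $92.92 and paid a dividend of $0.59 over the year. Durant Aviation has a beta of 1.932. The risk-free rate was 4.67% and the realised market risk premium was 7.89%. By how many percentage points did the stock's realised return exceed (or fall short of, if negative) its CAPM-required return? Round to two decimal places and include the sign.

-1.86%

Realised HPR = (P1 + D1 − P0) / P0 = (92.92 + 0.59 − 79.21) / 79.21 = 14.30 / 79.21 = 18.0533%
CAPM required = R_f + β·MRP = 4.67% + 1.932 × 7.89% = 19.91348%
α = realised − required = 18.0533% − 19.91348% = -1.86%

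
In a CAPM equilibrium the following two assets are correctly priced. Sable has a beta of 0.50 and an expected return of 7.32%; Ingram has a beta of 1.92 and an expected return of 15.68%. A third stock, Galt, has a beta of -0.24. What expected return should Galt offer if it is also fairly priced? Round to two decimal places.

MRP (SML slope) = (15.68% − 7.32%) / (1.92 − 0.50) = 8.36% / 1.42 = 5.8873%
R_f (intercept) = 7.32% − 0.50 × 5.8873% = 4.3764%
E(R_Galt) = R_f + β × MRP = 4.3764% + -0.24 × 5.8873% = 2.96%

2.96%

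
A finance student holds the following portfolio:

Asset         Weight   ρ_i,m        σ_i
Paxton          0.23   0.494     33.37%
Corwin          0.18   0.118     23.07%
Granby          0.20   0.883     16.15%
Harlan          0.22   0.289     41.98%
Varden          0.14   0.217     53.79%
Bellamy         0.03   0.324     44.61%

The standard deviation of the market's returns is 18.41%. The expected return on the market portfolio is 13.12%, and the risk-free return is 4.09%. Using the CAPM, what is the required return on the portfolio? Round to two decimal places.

β_Paxton = 0.494 × 33.37% / 18.41% = 0.8954
β_Corwin = 0.118 × 23.07% / 18.41% = 0.1479
β_Granby = 0.883 × 16.15% / 18.41% = 0.7746
β_Harlan = 0.289 × 41.98% / 18.41% = 0.6590
β_Varden = 0.217 × 53.79% / 18.41% = 0.6340
β_Bellamy = 0.324 × 44.61% / 18.41% = 0.7851
β_P = Σ w_i β_i = 0.23×0.8954 + 0.18×0.1479 + 0.20×0.7746 + 0.22×0.6590 + 0.14×0.6340 + 0.03×0.7851 = 0.6448
MRP = 13.12% − 4.09% = 9.03%
E(R_P) = R_f + β_P × MRP = 4.09% + 0.6448 × 9.03% = 9.91%

9.91%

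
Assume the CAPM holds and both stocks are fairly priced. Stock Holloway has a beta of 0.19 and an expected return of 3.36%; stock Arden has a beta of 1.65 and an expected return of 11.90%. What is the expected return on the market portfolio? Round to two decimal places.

Both satisfy E(R) = R_f + β·MRP, so the slope of the SML is
MRP = (11.90% − 3.36%) / (1.65 − 0.19) = 8.54% / 1.46 = 5.8493%
R_f = E(R_Holloway) − β_Holloway·MRP = 3.36% − 0.19 × 5.8493% = 2.2486%
E(R_m) = R_f + MRP = 2.2486% + 5.8493% = 8.10%

8.10%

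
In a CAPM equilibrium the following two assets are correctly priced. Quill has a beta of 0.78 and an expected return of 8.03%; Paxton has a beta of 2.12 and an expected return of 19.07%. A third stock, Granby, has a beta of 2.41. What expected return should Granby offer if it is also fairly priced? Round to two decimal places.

21.46%

MRP (SML slope) = (19.07% − 8.03%) / (2.12 − 0.78) = 11.04% / 1.34 = 8.2388%
R_f (intercept) = 8.03% − 0.78 × 8.2388% = 1.6037%
E(R_Granby) = R_f + β × MRP = 1.6037% + 2.41 × 8.2388% = 21.46%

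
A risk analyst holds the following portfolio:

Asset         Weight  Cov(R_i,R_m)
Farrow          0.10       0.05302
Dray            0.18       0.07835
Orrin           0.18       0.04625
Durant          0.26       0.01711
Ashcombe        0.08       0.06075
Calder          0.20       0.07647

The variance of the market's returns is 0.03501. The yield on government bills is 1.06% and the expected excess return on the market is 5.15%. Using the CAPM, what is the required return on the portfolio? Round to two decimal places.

8.76%

β_Farrow = 0.05302 / 0.03501 = 1.5144
β_Dray = 0.07835 / 0.03501 = 2.2379
β_Orrin = 0.04625 / 0.03501 = 1.3211
β_Durant = 0.01711 / 0.03501 = 0.4887
β_Ashcombe = 0.06075 / 0.03501 = 1.7352
β_Calder = 0.07647 / 0.03501 = 2.1842
β_P = Σ w_i β_i = 0.10×1.5144 + 0.18×2.2379 + 0.18×1.3211 + 0.26×0.4887 + 0.08×1.7352 + 0.20×2.1842 = 1.4948
E(R_P) = R_f + β_P × MRP = 1.06% + 1.4948 × 5.15% = 8.76%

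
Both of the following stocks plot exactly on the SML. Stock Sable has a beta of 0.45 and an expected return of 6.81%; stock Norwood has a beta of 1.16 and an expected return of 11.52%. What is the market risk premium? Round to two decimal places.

Both satisfy E(R) = R_f + β·MRP, so the slope of the SML is
MRP = (11.52% − 6.81%) / (1.16 − 0.45) = 4.71% / 0.71 = 6.6338%

6.63%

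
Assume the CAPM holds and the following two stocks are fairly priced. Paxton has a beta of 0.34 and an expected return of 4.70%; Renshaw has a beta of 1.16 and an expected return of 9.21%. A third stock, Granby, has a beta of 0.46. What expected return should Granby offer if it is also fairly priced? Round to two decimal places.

MRP (SML slope) = (9.21% − 4.70%) / (1.16 − 0.34) = 4.51% / 0.82 = 5.5000%
R_f (intercept) = 4.70% − 0.34 × 5.5000% = 2.8300%
E(R_Granby) = R_f + β × MRP = 2.8300% + 0.46 × 5.5000% = 5.36%

5.36%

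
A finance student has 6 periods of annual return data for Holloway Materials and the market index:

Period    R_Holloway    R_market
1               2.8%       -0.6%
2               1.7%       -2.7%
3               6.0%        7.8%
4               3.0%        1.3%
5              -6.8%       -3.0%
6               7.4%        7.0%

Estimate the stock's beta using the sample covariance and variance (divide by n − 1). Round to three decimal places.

Mean R_i = (2.8 + 1.7 + 6.0 + 3.0 − 6.8 + 7.4) / 6 = 2.3500%
Mean R_m = (-0.6 − 2.7 + 7.8 + 1.3 − 3.0 + 7.0) / 6 = 1.6333%
Σ(R_i − R̄_i)(R_m − R̄_m) = 93.6000  ⇒  Cov = 93.6000 / 5 = 18.7200
Σ(R_m − R̄_m)² = 112.1733  ⇒  Var(R_m) = 112.1733 / 5 = 22.4347
β = Cov / Var(R_m) = 18.7200 / 22.4347 = 0.8344

0.834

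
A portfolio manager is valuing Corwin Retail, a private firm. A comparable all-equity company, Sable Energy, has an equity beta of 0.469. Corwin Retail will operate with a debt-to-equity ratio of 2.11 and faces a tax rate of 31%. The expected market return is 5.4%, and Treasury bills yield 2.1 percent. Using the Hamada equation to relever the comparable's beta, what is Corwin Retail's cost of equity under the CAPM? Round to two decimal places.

β_L = β_U × [1 + (1 − t)(D/E)] = 0.469 × [1 + (1 − 0.31) × 2.11]
    = 0.469 × [1 + 0.69 × 2.11] = 0.469 × 2.4559 = 1.1518
MRP = 5.4% − 2.1% = 3.30%
E(R) = R_f + β_L × MRP = 2.1% + 1.1518 × 3.3% = 5.90%

5.90%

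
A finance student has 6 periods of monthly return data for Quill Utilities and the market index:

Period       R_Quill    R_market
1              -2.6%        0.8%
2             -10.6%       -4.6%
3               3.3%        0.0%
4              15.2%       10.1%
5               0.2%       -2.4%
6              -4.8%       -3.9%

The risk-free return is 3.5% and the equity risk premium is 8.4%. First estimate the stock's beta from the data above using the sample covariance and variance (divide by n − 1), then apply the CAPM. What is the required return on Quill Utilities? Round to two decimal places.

Mean R_i = (-2.6 − 10.6 + 3.3 + 15.2 + 0.2 − 4.8) / 6 = 0.1167%
Mean R_m = (0.8 − 4.6 + 0.0 + 10.1 − 2.4 − 3.9) / 6 = 0.0000%
Σ(R_i − R̄_i)(R_m − R̄_m) = 218.4400  ⇒  Cov = 218.4400 / 5 = 43.6880
Σ(R_m − R̄_m)² = 144.7800  ⇒  Var(R_m) = 144.7800 / 5 = 28.9560
β = Cov / Var(R_m) = 43.6880 / 28.9560 = 1.5088
E(R) = R_f + β × MRP = 3.5% + 1.5088 × 8.4% = 16.17%

16.17%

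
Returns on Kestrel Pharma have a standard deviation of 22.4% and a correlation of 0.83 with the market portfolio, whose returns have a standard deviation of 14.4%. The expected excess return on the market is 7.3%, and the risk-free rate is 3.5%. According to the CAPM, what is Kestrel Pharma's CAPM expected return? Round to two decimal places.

12.93%

β = ρ × σ_i / σ_m = 0.83 × 22.4% / 14.4% = 1.2911
E(R) = 3.5% + 1.2911 × 7.3% = 12.93%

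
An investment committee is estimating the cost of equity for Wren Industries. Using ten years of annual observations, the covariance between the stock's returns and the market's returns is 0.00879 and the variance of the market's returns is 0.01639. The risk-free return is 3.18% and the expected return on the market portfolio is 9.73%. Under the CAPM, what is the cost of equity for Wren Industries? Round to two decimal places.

β = Cov(R_i, R_m) / Var(R_m) = 0.00879 / 0.01639 = 0.5363
MRP = 9.73% − 3.18% = 6.55%
E(R) = R_f + β × MRP = 3.18% + 0.5363 × 6.55% = 6.69%

6.69%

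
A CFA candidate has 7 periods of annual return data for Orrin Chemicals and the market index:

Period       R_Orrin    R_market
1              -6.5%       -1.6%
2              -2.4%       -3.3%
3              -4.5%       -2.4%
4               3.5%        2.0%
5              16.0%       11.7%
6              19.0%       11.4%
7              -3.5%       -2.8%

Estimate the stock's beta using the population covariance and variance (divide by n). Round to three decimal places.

Mean R_i = (-6.5 − 2.4 − 4.5 + 3.5 + 16.0 + 19.0 − 3.5) / 7 = 3.0857%
Mean R_m = (-1.6 − 3.3 − 2.4 + 2.0 + 11.7 + 11.4 − 2.8) / 7 = 2.1429%
Σ(R_i − R̄_i)(R_m − R̄_m) = 403.4343  ⇒  Cov = 403.4343 / 7 = 57.6335
Σ(R_m − R̄_m)² = 265.7571  ⇒  Var(R_m) = 265.7571 / 7 = 37.9653
β = Cov / Var(R_m) = 57.6335 / 37.9653 = 1.5181

1.518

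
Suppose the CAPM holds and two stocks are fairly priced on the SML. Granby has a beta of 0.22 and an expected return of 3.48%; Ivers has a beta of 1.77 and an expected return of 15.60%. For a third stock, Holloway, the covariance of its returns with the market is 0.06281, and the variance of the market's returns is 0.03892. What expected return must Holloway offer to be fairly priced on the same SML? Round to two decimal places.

14.38%

MRP = (15.60% − 3.48%) / (1.77 − 0.22) = 7.8194%
R_f = 3.48% − 0.22 × 7.8194% = 1.7597%
β_Holloway = Cov / Var(R_m) = 0.06281 / 0.03892 = 1.6138
E(R_Holloway) = R_f + β × MRP = 1.7597% + 1.6138 × 7.8194% = 14.38%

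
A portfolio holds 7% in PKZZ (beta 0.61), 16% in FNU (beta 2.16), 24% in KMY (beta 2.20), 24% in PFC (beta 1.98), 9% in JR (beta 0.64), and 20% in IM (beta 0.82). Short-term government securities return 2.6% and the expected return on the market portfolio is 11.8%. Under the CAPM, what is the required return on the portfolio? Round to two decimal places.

β_P = Σ w_i β_i = 0.07×0.61 + 0.16×2.16 + 0.24×2.20 + 0.24×1.98 + 0.09×0.64 + 0.20×0.82 = 1.6131
MRP = 11.8% − 2.6% = 9.20%
E(R_P) = R_f + β_P × MRP = 2.6% + 1.6131 × 9.2% = 17.44%

17.44%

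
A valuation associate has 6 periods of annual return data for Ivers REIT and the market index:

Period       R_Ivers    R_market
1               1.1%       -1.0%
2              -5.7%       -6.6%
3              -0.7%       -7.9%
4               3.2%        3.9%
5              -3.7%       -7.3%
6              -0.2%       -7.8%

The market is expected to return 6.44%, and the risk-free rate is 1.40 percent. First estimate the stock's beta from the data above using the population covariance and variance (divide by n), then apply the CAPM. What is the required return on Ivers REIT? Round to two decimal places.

3.82%

Mean R_i = (1.1 − 5.7 − 0.7 + 3.2 − 3.7 − 0.2) / 6 = -1.0000%
Mean R_m = (-1.0 − 6.6 − 7.9 + 3.9 − 7.3 − 7.8) / 6 = -4.4500%
Σ(R_i − R̄_i)(R_m − R̄_m) = 56.4000  ⇒  Cov = 56.4000 / 6 = 9.4000
Σ(R_m − R̄_m)² = 117.4950  ⇒  Var(R_m) = 117.4950 / 6 = 19.5825
β = Cov / Var(R_m) = 9.4000 / 19.5825 = 0.4800
MRP = 6.44% − 1.40% = 5.04%
E(R) = R_f + β × MRP = 1.40% + 0.4800 × 5.04% = 3.82%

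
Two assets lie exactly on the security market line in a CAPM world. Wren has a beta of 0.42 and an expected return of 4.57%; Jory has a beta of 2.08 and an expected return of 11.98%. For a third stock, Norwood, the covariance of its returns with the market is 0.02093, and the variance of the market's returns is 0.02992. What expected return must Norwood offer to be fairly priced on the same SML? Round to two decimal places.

MRP = (11.98% − 4.57%) / (2.08 − 0.42) = 4.4639%
R_f = 4.57% − 0.42 × 4.4639% = 2.6952%
β_Norwood = Cov / Var(R_m) = 0.02093 / 0.02992 = 0.6995
E(R_Norwood) = R_f + β × MRP = 2.6952% + 0.6995 × 4.4639% = 5.82%

5.82%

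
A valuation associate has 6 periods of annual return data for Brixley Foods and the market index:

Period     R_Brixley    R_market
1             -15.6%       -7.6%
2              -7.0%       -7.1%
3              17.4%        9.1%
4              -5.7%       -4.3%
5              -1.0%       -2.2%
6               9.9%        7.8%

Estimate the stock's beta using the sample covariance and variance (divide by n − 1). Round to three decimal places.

1.577

Mean R_i = (-15.6 − 7.0 + 17.4 − 5.7 − 1.0 + 9.9) / 6 = -0.3333%
Mean R_m = (-7.6 − 7.1 + 9.1 − 4.3 − 2.2 + 7.8) / 6 = -0.7167%
Σ(R_i − R̄_i)(R_m − R̄_m) = 429.0967  ⇒  Cov = 429.0967 / 5 = 85.8193
Σ(R_m − R̄_m)² = 272.0683  ⇒  Var(R_m) = 272.0683 / 5 = 54.4137
β = Cov / Var(R_m) = 85.8193 / 54.4137 = 1.5772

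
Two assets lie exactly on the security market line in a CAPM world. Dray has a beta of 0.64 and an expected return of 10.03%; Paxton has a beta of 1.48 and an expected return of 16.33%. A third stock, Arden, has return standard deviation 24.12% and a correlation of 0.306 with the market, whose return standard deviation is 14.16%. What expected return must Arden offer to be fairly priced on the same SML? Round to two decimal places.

MRP = (16.33% − 10.03%) / (1.48 − 0.64) = 7.5000%
R_f = 10.03% − 0.64 × 7.5000% = 5.2300%
β_Arden = ρ·σ_i/σ_m = 0.306 × 24.12 / 14.16 = 0.5212
E(R_Arden) = R_f + β × MRP = 5.2300% + 0.5212 × 7.5000% = 9.14%

9.14%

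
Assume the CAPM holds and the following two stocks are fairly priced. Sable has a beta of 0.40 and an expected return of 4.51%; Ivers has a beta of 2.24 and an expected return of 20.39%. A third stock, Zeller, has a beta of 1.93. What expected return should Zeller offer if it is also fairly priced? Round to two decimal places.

17.71%

MRP (SML slope) = (20.39% − 4.51%) / (2.24 − 0.40) = 15.88% / 1.84 = 8.6304%
R_f (intercept) = 4.51% − 0.40 × 8.6304% = 1.0578%
E(R_Zeller) = R_f + β × MRP = 1.0578% + 1.93 × 8.6304% = 17.71%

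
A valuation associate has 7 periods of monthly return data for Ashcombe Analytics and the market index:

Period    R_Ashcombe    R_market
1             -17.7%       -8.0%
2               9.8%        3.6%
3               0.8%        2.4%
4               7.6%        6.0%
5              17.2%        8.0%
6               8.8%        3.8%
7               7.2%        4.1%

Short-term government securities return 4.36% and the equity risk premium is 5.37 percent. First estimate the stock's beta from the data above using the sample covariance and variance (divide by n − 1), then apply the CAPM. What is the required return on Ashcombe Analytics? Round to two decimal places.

15.59%

Mean R_i = (-17.7 + 9.8 + 0.8 + 7.6 + 17.2 + 8.8 + 7.2) / 7 = 4.8143%
Mean R_m = (-8.0 + 3.6 + 2.4 + 6.0 + 8.0 + 3.8 + 4.1) / 7 = 2.8429%
Σ(R_i − R̄_i)(R_m − R̄_m) = 329.1557  ⇒  Cov = 329.1557 / 6 = 54.8593
Σ(R_m − R̄_m)² = 157.3971  ⇒  Var(R_m) = 157.3971 / 6 = 26.2329
β = Cov / Var(R_m) = 54.8593 / 26.2329 = 2.0912
E(R) = R_f + β × MRP = 4.36% + 2.0912 × 5.37% = 15.59%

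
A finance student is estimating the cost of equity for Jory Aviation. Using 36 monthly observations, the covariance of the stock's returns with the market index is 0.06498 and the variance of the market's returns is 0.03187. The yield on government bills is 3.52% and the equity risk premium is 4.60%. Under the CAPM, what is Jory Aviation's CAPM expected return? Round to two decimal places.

12.90%

β = Cov(R_i, R_m) / Var(R_m) = 0.06498 / 0.03187 = 2.0389
E(R) = R_f + β × MRP = 3.52% + 2.0389 × 4.60% = 12.90%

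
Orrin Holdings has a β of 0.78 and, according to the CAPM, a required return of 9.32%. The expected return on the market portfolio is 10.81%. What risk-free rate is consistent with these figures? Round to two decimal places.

4.04%

E(R) = R_f + β(E(R_m) − R_f) = R_f(1 − β) + β·E(R_m)
9.32% = R_f × (1 − 0.78) + 0.78 × 10.81%
9.32% = R_f × 0.22 + 8.4318%
R_f = (9.32% − 8.4318%) / 0.22 = 4.04%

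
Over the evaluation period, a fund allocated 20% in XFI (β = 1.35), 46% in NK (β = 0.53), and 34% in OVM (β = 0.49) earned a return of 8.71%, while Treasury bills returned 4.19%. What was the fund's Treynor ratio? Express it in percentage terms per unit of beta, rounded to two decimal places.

6.64%

β_P = 0.20×1.35 + 0.46×0.53 + 0.34×0.49 = 0.6804
Treynor = (R_P − R_f) / β_P = (8.71% − 4.19%) / 0.6804 = 4.52% / 0.6804 = 6.64%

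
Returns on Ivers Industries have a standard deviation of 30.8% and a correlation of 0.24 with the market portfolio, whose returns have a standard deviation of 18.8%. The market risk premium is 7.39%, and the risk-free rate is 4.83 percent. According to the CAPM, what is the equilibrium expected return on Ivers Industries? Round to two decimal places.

7.74%

β = ρ × σ_i / σ_m = 0.24 × 30.8% / 18.8% = 0.3932
E(R) = 4.83% + 0.3932 × 7.39% = 7.74%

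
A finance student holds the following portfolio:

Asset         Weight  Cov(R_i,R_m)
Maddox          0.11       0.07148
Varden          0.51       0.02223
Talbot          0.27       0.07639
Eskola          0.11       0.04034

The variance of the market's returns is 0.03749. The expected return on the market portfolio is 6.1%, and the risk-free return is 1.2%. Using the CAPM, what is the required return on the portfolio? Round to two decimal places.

6.99%

β_Maddox = 0.07148 / 0.03749 = 1.9066
β_Varden = 0.02223 / 0.03749 = 0.5930
β_Talbot = 0.07639 / 0.03749 = 2.0376
β_Eskola = 0.04034 / 0.03749 = 1.0760
β_P = Σ w_i β_i = 0.11×1.9066 + 0.51×0.5930 + 0.27×2.0376 + 0.11×1.0760 = 1.1807
MRP = 6.1% − 1.2% = 4.90%
E(R_P) = R_f + β_P × MRP = 1.2% + 1.1807 × 4.9% = 6.99%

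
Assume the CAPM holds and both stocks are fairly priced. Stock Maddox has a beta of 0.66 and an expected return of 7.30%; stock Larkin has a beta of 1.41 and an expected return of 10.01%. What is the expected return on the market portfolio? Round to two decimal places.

Both satisfy E(R) = R_f + β·MRP, so the slope of the SML is
MRP = (10.01% − 7.30%) / (1.41 − 0.66) = 2.71% / 0.75 = 3.6133%
R_f = E(R_Maddox) − β_Maddox·MRP = 7.30% − 0.66 × 3.6133% = 4.9152%
E(R_m) = R_f + MRP = 4.9152% + 3.6133% = 8.53%

8.53%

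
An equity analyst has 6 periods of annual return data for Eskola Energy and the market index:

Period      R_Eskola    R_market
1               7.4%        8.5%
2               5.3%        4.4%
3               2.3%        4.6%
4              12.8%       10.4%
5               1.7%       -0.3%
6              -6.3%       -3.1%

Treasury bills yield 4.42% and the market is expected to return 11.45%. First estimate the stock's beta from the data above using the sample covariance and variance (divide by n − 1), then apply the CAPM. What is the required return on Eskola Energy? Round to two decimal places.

Mean R_i = (7.4 + 5.3 + 2.3 + 12.8 + 1.7 − 6.3) / 6 = 3.8667%
Mean R_m = (8.5 + 4.4 + 4.6 + 10.4 − 0.3 − 3.1) / 6 = 4.0833%
Σ(R_i − R̄_i)(R_m − R̄_m) = 154.2067  ⇒  Cov = 154.2067 / 5 = 30.8413
Σ(R_m − R̄_m)² = 130.5883  ⇒  Var(R_m) = 130.5883 / 5 = 26.1177
β = Cov / Var(R_m) = 30.8413 / 26.1177 = 1.1809
MRP = 11.45% − 4.42% = 7.03%
E(R) = R_f + β × MRP = 4.42% + 1.1809 × 7.03% = 12.72%

12.72%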